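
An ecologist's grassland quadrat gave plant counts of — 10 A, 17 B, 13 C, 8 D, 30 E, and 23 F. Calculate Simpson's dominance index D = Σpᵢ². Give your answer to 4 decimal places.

Total N = 10+17+13+8+30+23 = 101, so the proportions are 0.09901, 0.168317, 0.128713, 0.079208, 0.29703, 0.227723 (working shown to 6 dp, full precision carried).
D = 0.09901² + 0.168317² + 0.128713² + 0.079208² + 0.29703² + 0.227723² = 0.009803 + 0.028331 + 0.016567 + 0.006274 + 0.088227 + 0.051858 = 0.201059.
To 4 decimal places, D = 0.2011.

0.2011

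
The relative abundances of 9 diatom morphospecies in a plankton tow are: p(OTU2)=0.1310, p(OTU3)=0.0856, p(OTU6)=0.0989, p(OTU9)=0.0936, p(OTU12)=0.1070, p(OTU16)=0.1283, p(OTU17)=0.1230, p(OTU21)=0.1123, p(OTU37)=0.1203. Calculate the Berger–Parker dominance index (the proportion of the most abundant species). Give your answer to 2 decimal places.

0.13

The largest proportion is 0.131, i.e. d = 0.13 to 2 decimal places.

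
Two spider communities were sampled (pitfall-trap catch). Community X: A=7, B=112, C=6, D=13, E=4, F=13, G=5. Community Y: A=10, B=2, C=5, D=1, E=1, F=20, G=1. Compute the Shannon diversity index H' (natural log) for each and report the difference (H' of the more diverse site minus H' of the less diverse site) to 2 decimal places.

Community X: N=160, proportions 0.0437, 0.7, 0.0375, 0.0813, 0.025, 0.0813, 0.0312, giving H' = 1.1181 (working shown to 4 dp, full precision carried).
Community Y: N=40, proportions 0.25, 0.05, 0.125, 0.025, 0.025, 0.5, 0.025, giving H' = 1.3795.
Difference = |1.1181 − 1.3795| = 0.2614, i.e. 0.26 to 2 decimal places.

0.26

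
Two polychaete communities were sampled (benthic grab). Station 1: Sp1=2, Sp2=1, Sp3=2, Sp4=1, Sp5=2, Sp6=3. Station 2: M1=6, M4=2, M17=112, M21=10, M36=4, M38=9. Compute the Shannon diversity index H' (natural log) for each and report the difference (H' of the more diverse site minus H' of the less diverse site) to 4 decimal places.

Station 1: N=11, proportions 0.1818182, 0.0909091, 0.1818182, 0.0909091, 0.1818182, 0.2727273, giving H' = 1.7201935 (working shown to 7 dp, full precision carried).
Station 2: N=143, proportions 0.041958, 0.013986, 0.7832168, 0.0699301, 0.027972, 0.0629371, giving H' = 0.8442798.
Difference = |1.7201935 − 0.8442798| = 0.8759137, i.e. 0.8759 to 4 decimal places.

0.8759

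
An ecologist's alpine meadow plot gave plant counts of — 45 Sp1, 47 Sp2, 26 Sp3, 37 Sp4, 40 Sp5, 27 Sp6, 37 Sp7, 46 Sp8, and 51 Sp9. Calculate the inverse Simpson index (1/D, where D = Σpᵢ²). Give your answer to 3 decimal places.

Total N = 45+47+26+37+40+27+37+46+51 = 356, so the proportions are 0.1264045, 0.1320225, 0.0730337, 0.1039326, 0.1123596, 0.0758427, 0.1039326, 0.1292135, 0.1432584 (working shown to 7 dp, full precision carried).
D = 0.1264045² + 0.1320225² + 0.0730337² + 0.1039326² + 0.1123596² + 0.0758427² + 0.1039326² + 0.1292135² + 0.1432584² = 0.0159781 + 0.0174299 + 0.0053339 + 0.0108020 + 0.0126247 + 0.0057521 + 0.0108020 + 0.0166961 + 0.0205230 = 0.1159418.
So 1/D = 8.62502, i.e. 8.625 to 3 decimal places.

8.625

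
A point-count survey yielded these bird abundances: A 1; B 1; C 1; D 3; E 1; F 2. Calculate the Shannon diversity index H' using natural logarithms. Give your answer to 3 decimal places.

Total N = 1+1+1+3+1+2 = 9, so the proportions are 0.11111, 0.11111, 0.11111, 0.33333, 0.11111, 0.22222 (working shown to 5 dp, full precision carried).
Each pᵢ ln pᵢ term: 0.11111×(-2.19722)=-0.24414, 0.11111×(-2.19722)=-0.24414, 0.11111×(-2.19722)=-0.24414, 0.33333×(-1.09861)=-0.36620, 0.11111×(-2.19722)=-0.24414, 0.22222×(-1.50408)=-0.33424.
Sum = -1.67699, so H' = 1.677.

1.677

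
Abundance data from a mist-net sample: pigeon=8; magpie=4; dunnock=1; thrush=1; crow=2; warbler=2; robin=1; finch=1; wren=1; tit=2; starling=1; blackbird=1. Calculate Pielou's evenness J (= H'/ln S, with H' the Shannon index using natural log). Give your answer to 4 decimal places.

Total N = 8+4+1+1+2+2+1+1+1+2+1+1 = 25, so the proportions are 0.32, 0.16, 0.04, 0.04, 0.08, 0.08, 0.04, 0.04, 0.04, 0.08, 0.04, 0.04 (working shown to 6 dp, full precision carried).
H' = −Σ pᵢ ln pᵢ = −((-0.364619) + (-0.293213) + (-0.128755) + (-0.128755) + (-0.202058) + (-0.202058) + (-0.128755) + (-0.128755) + (-0.128755) + (-0.202058) + (-0.128755) + (-0.128755)) = 2.165292.
With S = 12 species, ln S = 2.484907, so J = 2.165292/2.484907 = 0.871378, i.e. 0.8714 to 4 decimal places.

0.8714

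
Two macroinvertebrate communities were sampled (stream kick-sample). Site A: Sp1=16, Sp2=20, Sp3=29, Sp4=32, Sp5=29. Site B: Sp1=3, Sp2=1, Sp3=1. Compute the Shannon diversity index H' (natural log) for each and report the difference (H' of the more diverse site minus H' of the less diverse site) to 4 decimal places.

0.6282

Site A: N=126, proportions 0.1269841, 0.1587302, 0.2301587, 0.2539683, 0.2301587, giving H' = 1.5784821 (working shown to 7 dp, full precision carried).
Site B: N=5, proportions 0.6, 0.2, 0.2, giving H' = 0.9502705.
Difference = |1.5784821 − 0.9502705| = 0.6282116, i.e. 0.6282 to 4 decimal places.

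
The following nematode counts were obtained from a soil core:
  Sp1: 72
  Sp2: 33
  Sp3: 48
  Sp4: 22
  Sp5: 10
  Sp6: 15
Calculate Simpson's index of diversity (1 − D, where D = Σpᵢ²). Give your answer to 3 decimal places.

0.765

Total N = 72+33+48+22+10+15 = 200, so the proportions are 0.36, 0.165, 0.24, 0.11, 0.05, 0.075 (working shown to 5 dp, full precision carried).
D = 0.36² + 0.165² + 0.24² + 0.11² + 0.05² + 0.075² = 0.12960 + 0.02723 + 0.05760 + 0.01210 + 0.00250 + 0.00562 = 0.23465.
So 1 − D = 0.76535, i.e. 0.765 to 3 decimal places.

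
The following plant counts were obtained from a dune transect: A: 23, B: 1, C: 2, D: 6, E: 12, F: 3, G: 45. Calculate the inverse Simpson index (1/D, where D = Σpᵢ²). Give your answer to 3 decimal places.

3.080

Total N = 23+1+2+6+12+3+45 = 92, so the proportions are 0.25, 0.01087, 0.021739, 0.065217, 0.130435, 0.032609, 0.48913 (working shown to 6 dp, full precision carried).
D = 0.25² + 0.01087² + 0.021739² + 0.065217² + 0.130435² + 0.032609² + 0.48913² = 0.062500 + 0.000118 + 0.000473 + 0.004253 + 0.017013 + 0.001063 + 0.239249 = 0.324669.
So 1/D = 3.08006, i.e. 3.080 to 3 decimal places.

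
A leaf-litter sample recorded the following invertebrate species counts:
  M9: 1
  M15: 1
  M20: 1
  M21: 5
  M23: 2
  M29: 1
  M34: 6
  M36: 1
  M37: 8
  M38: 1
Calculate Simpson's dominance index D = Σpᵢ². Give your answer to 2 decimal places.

Total N = 1+1+1+5+2+1+6+1+8+1 = 27, so the proportions are 0.037, 0.037, 0.037, 0.1852, 0.0741, 0.037, 0.2222, 0.037, 0.2963, 0.037 (working shown to 4 dp, full precision carried).
D = 0.037² + 0.037² + 0.037² + 0.1852² + 0.0741² + 0.037² + 0.2222² + 0.037² + 0.2963² + 0.037² = 0.0014 + 0.0014 + 0.0014 + 0.0343 + 0.0055 + 0.0014 + 0.0494 + 0.0014 + 0.0878 + 0.0014 = 0.1852.
To 2 decimal places, D = 0.19.

0.19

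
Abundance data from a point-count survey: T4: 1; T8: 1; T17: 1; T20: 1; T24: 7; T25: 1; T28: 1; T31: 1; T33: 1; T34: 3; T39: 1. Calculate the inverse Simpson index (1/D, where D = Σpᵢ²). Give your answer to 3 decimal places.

5.388

Total N = 1+1+1+1+7+1+1+1+1+3+1 = 19, so the proportions are 0.0526316, 0.0526316, 0.0526316, 0.0526316, 0.3684211, 0.0526316, 0.0526316, 0.0526316, 0.0526316, 0.1578947, 0.0526316 (working shown to 7 dp, full precision carried).
D = 0.0526316² + 0.0526316² + 0.0526316² + 0.0526316² + 0.3684211² + 0.0526316² + 0.0526316² + 0.0526316² + 0.0526316² + 0.1578947² + 0.0526316² = 0.0027701 + 0.0027701 + 0.0027701 + 0.0027701 + 0.1357341 + 0.0027701 + 0.0027701 + 0.0027701 + 0.0027701 + 0.0249307 + 0.0027701 = 0.1855956.
So 1/D = 5.38806, i.e. 5.388 to 3 decimal places.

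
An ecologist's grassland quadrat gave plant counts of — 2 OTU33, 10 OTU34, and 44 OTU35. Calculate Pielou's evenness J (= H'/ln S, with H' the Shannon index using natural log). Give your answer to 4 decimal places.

0.5608

Total N = 2+10+44 = 56, so the proportions are 0.035714, 0.178571, 0.785714 (working shown to 6 dp, full precision carried).
H' = −Σ pᵢ ln pᵢ = −((-0.119007) + (-0.307637) + (-0.189484)) = 0.616129.
With S = 3 species, ln S = 1.098612, so J = 0.616129/1.098612 = 0.560824, i.e. 0.5608 to 4 decimal places.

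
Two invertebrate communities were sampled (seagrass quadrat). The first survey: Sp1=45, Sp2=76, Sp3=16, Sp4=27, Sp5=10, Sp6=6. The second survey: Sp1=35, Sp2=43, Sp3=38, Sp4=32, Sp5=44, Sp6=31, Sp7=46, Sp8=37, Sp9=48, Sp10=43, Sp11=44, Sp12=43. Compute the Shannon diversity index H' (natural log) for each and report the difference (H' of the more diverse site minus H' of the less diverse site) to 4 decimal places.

0.9917

The first survey: N=180, proportions 0.25, 0.4222222, 0.0888889, 0.15, 0.0555556, 0.0333333, giving H' = 1.4842848 (working shown to 7 dp, full precision carried).
The second survey: N=484, proportions 0.072314, 0.088843, 0.0785124, 0.0661157, 0.0909091, 0.0640496, 0.0950413, 0.0764463, 0.0991736, 0.088843, 0.0909091, 0.088843, giving H' = 2.4759584.
Difference = |1.4842848 − 2.4759584| = 0.9916736, i.e. 0.9917 to 4 decimal places.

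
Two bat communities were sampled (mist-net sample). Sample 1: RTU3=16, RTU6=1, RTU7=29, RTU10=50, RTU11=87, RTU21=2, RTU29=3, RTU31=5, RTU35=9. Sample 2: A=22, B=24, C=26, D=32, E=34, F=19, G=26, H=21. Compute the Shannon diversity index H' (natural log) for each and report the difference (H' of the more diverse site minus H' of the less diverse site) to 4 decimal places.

Sample 1: N=202, proportions 0.079208, 0.00495, 0.143564, 0.247525, 0.430693, 0.009901, 0.014851, 0.024752, 0.044554, giving H' = 1.552562 (working shown to 6 dp, full precision carried).
Sample 2: N=204, proportions 0.107843, 0.117647, 0.127451, 0.156863, 0.166667, 0.093137, 0.127451, 0.102941, giving H' = 2.061373.
Difference = |1.552562 − 2.061373| = 0.508811, i.e. 0.5088 to 4 decimal places.

0.5088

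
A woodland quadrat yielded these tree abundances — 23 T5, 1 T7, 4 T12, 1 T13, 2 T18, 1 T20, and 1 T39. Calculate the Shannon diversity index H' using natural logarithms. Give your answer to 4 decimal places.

1.1011

Total N = 23+1+4+1+2+1+1 = 33, so the proportions are 0.69697, 0.030303, 0.121212, 0.030303, 0.060606, 0.030303, 0.030303 (working shown to 6 dp, full precision carried).
Each pᵢ ln pᵢ term: 0.69697×(-0.361013)=-0.251615, 0.030303×(-3.496508)=-0.105955, 0.121212×(-2.110213)=-0.255783, 0.030303×(-3.496508)=-0.105955, 0.060606×(-2.803360)=-0.169901, 0.030303×(-3.496508)=-0.105955, 0.030303×(-3.496508)=-0.105955.
Sum = -1.101119, so H' = 1.1011.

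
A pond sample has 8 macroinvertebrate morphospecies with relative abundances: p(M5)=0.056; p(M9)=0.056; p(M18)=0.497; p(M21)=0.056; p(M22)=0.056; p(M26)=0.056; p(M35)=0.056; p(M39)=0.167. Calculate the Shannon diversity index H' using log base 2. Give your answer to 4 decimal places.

Each pᵢ log₂ pᵢ term (working shown to 6 dp, full precision carried): 0.056×(-4.158429)=-0.232872, 0.056×(-4.158429)=-0.232872, 0.497×(-1.008682)=-0.501315, 0.056×(-4.158429)=-0.232872, 0.056×(-4.158429)=-0.232872, 0.056×(-4.158429)=-0.232872, 0.056×(-4.158429)=-0.232872, 0.167×(-2.582080)=-0.431207.
Sum = -2.329755, so H' = 2.3298.

2.3298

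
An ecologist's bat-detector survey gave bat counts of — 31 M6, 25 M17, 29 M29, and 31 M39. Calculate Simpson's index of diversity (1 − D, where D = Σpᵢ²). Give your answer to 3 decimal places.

Total N = 31+25+29+31 = 116, so the proportions are 0.26724, 0.21552, 0.25, 0.26724 (working shown to 5 dp, full precision carried).
D = 0.26724² + 0.21552² + 0.25² + 0.26724² = 0.07142 + 0.04645 + 0.06250 + 0.07142 = 0.25178.
So 1 − D = 0.74822, i.e. 0.748 to 3 decimal places.

0.748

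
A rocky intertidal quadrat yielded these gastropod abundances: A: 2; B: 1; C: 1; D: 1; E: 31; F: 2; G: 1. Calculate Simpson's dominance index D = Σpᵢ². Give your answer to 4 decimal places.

Total N = 2+1+1+1+31+2+1 = 39, so the proportions are 0.051282, 0.025641, 0.025641, 0.025641, 0.794872, 0.051282, 0.025641 (working shown to 6 dp, full precision carried).
D = 0.051282² + 0.025641² + 0.025641² + 0.025641² + 0.794872² + 0.051282² + 0.025641² = 0.002630 + 0.000657 + 0.000657 + 0.000657 + 0.631821 + 0.002630 + 0.000657 = 0.639711.
To 4 decimal places, D = 0.6397.

0.6397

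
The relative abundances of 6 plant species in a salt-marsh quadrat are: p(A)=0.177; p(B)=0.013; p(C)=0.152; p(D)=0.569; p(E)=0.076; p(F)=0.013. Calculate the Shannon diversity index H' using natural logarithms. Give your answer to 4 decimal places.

Each pᵢ ln pᵢ term (working shown to 6 dp, full precision carried): 0.177×(-1.731606)=-0.306494, 0.013×(-4.342806)=-0.056456, 0.152×(-1.883875)=-0.286349, 0.569×(-0.563875)=-0.320845, 0.076×(-2.577022)=-0.195854, 0.013×(-4.342806)=-0.056456.
Sum = -1.222455, so H' = 1.2225.

1.2225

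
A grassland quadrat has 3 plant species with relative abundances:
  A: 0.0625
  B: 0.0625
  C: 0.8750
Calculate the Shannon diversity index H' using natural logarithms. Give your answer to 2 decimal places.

0.46

Each pᵢ ln pᵢ term (working shown to 4 dp, full precision carried): 0.0625×(-2.7726)=-0.1733, 0.0625×(-2.7726)=-0.1733, 0.875×(-0.1335)=-0.1168.
Sum = -0.4634, so H' = 0.46.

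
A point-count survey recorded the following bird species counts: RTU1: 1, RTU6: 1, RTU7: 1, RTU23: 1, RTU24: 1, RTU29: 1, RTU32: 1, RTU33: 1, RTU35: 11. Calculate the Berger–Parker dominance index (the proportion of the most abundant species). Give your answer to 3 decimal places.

0.579

Total N = 1+1+1+1+1+1+1+1+11 = 19, so the proportions are 0.05263, 0.05263, 0.05263, 0.05263, 0.05263, 0.05263, 0.05263, 0.05263, 0.57895 (working shown to 5 dp, full precision carried).
The largest proportion is 0.57895, i.e. d = 0.579 to 3 decimal places.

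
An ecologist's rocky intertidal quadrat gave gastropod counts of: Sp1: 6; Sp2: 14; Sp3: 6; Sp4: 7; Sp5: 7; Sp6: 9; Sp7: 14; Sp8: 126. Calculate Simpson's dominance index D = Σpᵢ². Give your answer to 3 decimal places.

0.462

Total N = 6+14+6+7+7+9+14+126 = 189, so the proportions are 0.03175, 0.07407, 0.03175, 0.03704, 0.03704, 0.04762, 0.07407, 0.66667 (working shown to 5 dp, full precision carried).
D = 0.03175² + 0.07407² + 0.03175² + 0.03704² + 0.03704² + 0.04762² + 0.07407² + 0.66667² = 0.00101 + 0.00549 + 0.00101 + 0.00137 + 0.00137 + 0.00227 + 0.00549 + 0.44444 = 0.46245.
To 3 decimal places, D = 0.462.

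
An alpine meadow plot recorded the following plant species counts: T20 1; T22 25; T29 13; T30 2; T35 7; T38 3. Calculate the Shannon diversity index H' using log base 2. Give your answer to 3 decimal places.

Total N = 1+25+13+2+7+3 = 51, so the proportions are 0.01961, 0.4902, 0.2549, 0.03922, 0.13725, 0.05882 (working shown to 5 dp, full precision carried).
Each pᵢ log₂ pᵢ term: 0.01961×(-5.67243)=-0.11122, 0.4902×(-1.02857)=-0.50420, 0.2549×(-1.97199)=-0.50266, 0.03922×(-4.67243)=-0.18323, 0.13725×(-2.86507)=-0.39324, 0.05882×(-4.08746)=-0.24044.
Sum = -1.93500, so H' = 1.935.

1.935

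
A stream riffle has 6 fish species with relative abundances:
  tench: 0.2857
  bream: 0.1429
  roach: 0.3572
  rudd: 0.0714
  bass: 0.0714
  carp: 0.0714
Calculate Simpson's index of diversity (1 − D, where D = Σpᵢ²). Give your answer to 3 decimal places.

D = 0.2857² + 0.1429² + 0.3572² + 0.0714² + 0.0714² + 0.0714² = 0.08162 + 0.02042 + 0.12759 + 0.00510 + 0.00510 + 0.00510 = 0.24493 (working shown to 5 dp, full precision carried).
So 1 − D = 0.75507, i.e. 0.755 to 3 decimal places.

0.755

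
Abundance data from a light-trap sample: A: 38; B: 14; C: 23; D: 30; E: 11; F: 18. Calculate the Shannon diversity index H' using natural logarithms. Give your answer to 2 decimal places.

Total N = 38+14+23+30+11+18 = 134, so the proportions are 0.2836, 0.1045, 0.1716, 0.2239, 0.0821, 0.1343 (working shown to 4 dp, full precision carried).
Each pᵢ ln pᵢ term: 0.2836×(-1.2603)=-0.3574, 0.1045×(-2.2588)=-0.2360, 0.1716×(-1.7623)=-0.3025, 0.2239×(-1.4966)=-0.3351, 0.0821×(-2.4999)=-0.2052, 0.1343×(-2.0075)=-0.2697.
Sum = -1.7058, so H' = 1.71.

1.71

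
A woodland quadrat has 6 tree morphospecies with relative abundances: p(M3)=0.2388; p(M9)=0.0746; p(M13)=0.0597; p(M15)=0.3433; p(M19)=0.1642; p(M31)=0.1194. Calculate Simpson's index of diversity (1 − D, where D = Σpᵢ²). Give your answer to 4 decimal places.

D = 0.2388² + 0.0746² + 0.0597² + 0.3433² + 0.1642² + 0.1194² = 0.057025 + 0.005565 + 0.003564 + 0.117855 + 0.026962 + 0.014256 = 0.225228 (working shown to 6 dp, full precision carried).
So 1 − D = 0.774772, i.e. 0.7748 to 4 decimal places.

0.7748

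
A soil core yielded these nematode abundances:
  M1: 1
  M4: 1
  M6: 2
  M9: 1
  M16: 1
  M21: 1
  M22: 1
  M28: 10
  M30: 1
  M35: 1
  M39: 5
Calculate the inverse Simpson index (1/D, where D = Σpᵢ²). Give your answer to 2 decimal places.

4.56

Total N = 1+1+2+1+1+1+1+10+1+1+5 = 25, so the proportions are 0.04, 0.04, 0.08, 0.04, 0.04, 0.04, 0.04, 0.4, 0.04, 0.04, 0.2 (working shown to 6 dp, full precision carried).
D = 0.04² + 0.04² + 0.08² + 0.04² + 0.04² + 0.04² + 0.04² + 0.4² + 0.04² + 0.04² + 0.2² = 0.001600 + 0.001600 + 0.006400 + 0.001600 + 0.001600 + 0.001600 + 0.001600 + 0.160000 + 0.001600 + 0.001600 + 0.040000 = 0.219200.
So 1/D = 4.5620, i.e. 4.56 to 2 decimal places.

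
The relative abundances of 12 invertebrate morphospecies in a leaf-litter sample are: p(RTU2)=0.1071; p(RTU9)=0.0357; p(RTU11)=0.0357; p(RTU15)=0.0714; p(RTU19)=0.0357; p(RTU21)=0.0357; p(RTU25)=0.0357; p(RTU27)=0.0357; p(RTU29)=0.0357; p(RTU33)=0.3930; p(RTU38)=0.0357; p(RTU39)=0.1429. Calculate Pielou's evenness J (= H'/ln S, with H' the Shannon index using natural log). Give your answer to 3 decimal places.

H' = −Σ pᵢ ln pᵢ = −((-0.23926) + (-0.11897) + (-0.11897) + (-0.18846) + (-0.11897) + (-0.11897) + (-0.11897) + (-0.11897) + (-0.11897) + (-0.36704) + (-0.11897) + (-0.27803)) = 2.02458 (working shown to 5 dp, full precision carried).
With S = 12 species, ln S = 2.48491, so J = 2.02458/2.48491 = 0.81475, i.e. 0.815 to 3 decimal places.

0.815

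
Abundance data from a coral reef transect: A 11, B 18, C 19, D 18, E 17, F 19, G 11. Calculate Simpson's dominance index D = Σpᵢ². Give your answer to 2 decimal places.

0.15

Total N = 11+18+19+18+17+19+11 = 113, so the proportions are 0.0973, 0.1593, 0.1681, 0.1593, 0.1504, 0.1681, 0.0973 (working shown to 4 dp, full precision carried).
D = 0.0973² + 0.1593² + 0.1681² + 0.1593² + 0.1504² + 0.1681² + 0.0973² = 0.0095 + 0.0254 + 0.0283 + 0.0254 + 0.0226 + 0.0283 + 0.0095 = 0.1489.
To 2 decimal places, D = 0.15.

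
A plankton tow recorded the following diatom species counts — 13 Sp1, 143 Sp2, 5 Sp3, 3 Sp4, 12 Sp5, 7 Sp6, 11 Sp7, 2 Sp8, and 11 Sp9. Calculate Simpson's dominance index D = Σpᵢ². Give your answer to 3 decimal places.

Total N = 13+143+5+3+12+7+11+2+11 = 207, so the proportions are 0.0628, 0.69082, 0.02415, 0.01449, 0.05797, 0.03382, 0.05314, 0.00966, 0.05314 (working shown to 5 dp, full precision carried).
D = 0.0628² + 0.69082² + 0.02415² + 0.01449² + 0.05797² + 0.03382² + 0.05314² + 0.00966² + 0.05314² = 0.00394 + 0.47723 + 0.00058 + 0.00021 + 0.00336 + 0.00114 + 0.00282 + 0.00009 + 0.00282 = 0.49222.
To 3 decimal places, D = 0.492.

0.492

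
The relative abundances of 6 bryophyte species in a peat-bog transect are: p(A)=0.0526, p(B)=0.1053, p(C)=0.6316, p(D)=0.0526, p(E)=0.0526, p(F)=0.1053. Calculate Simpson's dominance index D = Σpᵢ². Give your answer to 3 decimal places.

D = 0.0526² + 0.1053² + 0.6316² + 0.0526² + 0.0526² + 0.1053² = 0.00277 + 0.01109 + 0.39892 + 0.00277 + 0.00277 + 0.01109 = 0.42940 (working shown to 5 dp, full precision carried).
To 3 decimal places, D = 0.429.

0.429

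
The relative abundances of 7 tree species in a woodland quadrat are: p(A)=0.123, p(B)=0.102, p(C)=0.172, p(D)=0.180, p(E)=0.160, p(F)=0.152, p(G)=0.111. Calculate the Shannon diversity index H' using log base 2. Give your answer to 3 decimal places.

Each pᵢ log₂ pᵢ term (working shown to 5 dp, full precision carried): 0.123×(-3.02327)=-0.37186, 0.102×(-3.29336)=-0.33592, 0.172×(-2.53952)=-0.43680, 0.18×(-2.47393)=-0.44531, 0.16×(-2.64386)=-0.42302, 0.152×(-2.71786)=-0.41311, 0.111×(-3.17137)=-0.35202.
Sum = -2.77804, so H' = 2.778.

2.778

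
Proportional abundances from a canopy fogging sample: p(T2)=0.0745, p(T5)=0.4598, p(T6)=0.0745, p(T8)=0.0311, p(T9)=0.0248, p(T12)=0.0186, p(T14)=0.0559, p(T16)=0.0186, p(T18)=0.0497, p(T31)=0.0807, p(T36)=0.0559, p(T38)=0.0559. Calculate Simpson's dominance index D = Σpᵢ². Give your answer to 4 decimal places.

0.2431

D = 0.0745² + 0.4598² + 0.0745² + 0.0311² + 0.0248² + 0.0186² + 0.0559² + 0.0186² + 0.0497² + 0.0807² + 0.0559² + 0.0559² = 0.005550 + 0.211416 + 0.005550 + 0.000967 + 0.000615 + 0.000346 + 0.003125 + 0.000346 + 0.002470 + 0.006512 + 0.003125 + 0.003125 = 0.243148 (working shown to 6 dp, full precision carried).
To 4 decimal places, D = 0.2431.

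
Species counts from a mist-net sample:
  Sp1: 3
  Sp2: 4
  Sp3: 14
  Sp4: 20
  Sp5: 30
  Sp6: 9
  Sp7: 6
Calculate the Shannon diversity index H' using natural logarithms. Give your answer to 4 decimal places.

1.6838

Total N = 3+4+14+20+30+9+6 = 86, so the proportions are 0.034884, 0.046512, 0.162791, 0.232558, 0.348837, 0.104651, 0.069767 (working shown to 6 dp, full precision carried).
Each pᵢ ln pᵢ term: 0.034884×(-3.355735)=-0.117061, 0.046512×(-3.068053)=-0.142700, 0.162791×(-1.815290)=-0.295512, 0.232558×(-1.458615)=-0.339213, 0.348837×(-1.053150)=-0.367378, 0.104651×(-2.257123)=-0.236211, 0.069767×(-2.662588)=-0.185762.
Sum = -1.683836, so H' = 1.6838.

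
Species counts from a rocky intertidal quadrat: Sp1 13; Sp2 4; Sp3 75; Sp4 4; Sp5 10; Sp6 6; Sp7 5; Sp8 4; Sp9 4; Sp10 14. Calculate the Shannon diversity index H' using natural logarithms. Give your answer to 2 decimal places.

1.64

Total N = 13+4+75+4+10+6+5+4+4+14 = 139, so the proportions are 0.0935, 0.0288, 0.5396, 0.0288, 0.0719, 0.0432, 0.036, 0.0288, 0.0288, 0.1007 (working shown to 4 dp, full precision carried).
Each pᵢ ln pᵢ term: 0.0935×(-2.3695)=-0.2216, 0.0288×(-3.5482)=-0.1021, 0.5396×(-0.6170)=-0.3329, 0.0288×(-3.5482)=-0.1021, 0.0719×(-2.6319)=-0.1893, 0.0432×(-3.1427)=-0.1357, 0.036×(-3.3250)=-0.1196, 0.0288×(-3.5482)=-0.1021, 0.0288×(-3.5482)=-0.1021, 0.1007×(-2.2954)=-0.2312.
Sum = -1.6387, so H' = 1.64.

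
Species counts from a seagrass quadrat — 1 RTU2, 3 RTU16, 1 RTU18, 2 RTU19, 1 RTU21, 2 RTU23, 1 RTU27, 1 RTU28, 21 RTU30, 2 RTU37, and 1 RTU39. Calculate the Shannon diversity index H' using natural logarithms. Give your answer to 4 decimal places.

Total N = 1+3+1+2+1+2+1+1+21+2+1 = 36, so the proportions are 0.027778, 0.083333, 0.027778, 0.055556, 0.027778, 0.055556, 0.027778, 0.027778, 0.583333, 0.055556, 0.027778 (working shown to 6 dp, full precision carried).
Each pᵢ ln pᵢ term: 0.027778×(-3.583519)=-0.099542, 0.083333×(-2.484907)=-0.207076, 0.027778×(-3.583519)=-0.099542, 0.055556×(-2.890372)=-0.160576, 0.027778×(-3.583519)=-0.099542, 0.055556×(-2.890372)=-0.160576, 0.027778×(-3.583519)=-0.099542, 0.027778×(-3.583519)=-0.099542, 0.583333×(-0.538997)=-0.314415, 0.055556×(-2.890372)=-0.160576, 0.027778×(-3.583519)=-0.099542.
Sum = -1.600472, so H' = 1.6005.

1.6005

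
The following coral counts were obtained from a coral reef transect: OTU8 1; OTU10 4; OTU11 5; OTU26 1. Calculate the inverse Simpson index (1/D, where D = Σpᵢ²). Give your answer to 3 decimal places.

Total N = 1+4+5+1 = 11, so the proportions are 0.090909, 0.363636, 0.454545, 0.090909 (working shown to 6 dp, full precision carried).
D = 0.090909² + 0.363636² + 0.454545² + 0.090909² = 0.008264 + 0.132231 + 0.206612 + 0.008264 = 0.355372.
So 1/D = 2.81395, i.e. 2.814 to 3 decimal places.

2.814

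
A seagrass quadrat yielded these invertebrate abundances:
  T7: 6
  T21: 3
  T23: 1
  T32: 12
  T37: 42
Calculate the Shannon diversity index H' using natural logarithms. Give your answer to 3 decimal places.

1.021

Total N = 6+3+1+12+42 = 64, so the proportions are 0.09375, 0.04688, 0.01562, 0.1875, 0.65625 (working shown to 5 dp, full precision carried).
Each pᵢ ln pᵢ term: 0.09375×(-2.36712)=-0.22192, 0.04688×(-3.06027)=-0.14345, 0.01562×(-4.15888)=-0.06498, 0.1875×(-1.67398)=-0.31387, 0.65625×(-0.42121)=-0.27642.
Sum = -1.02064, so H' = 1.021.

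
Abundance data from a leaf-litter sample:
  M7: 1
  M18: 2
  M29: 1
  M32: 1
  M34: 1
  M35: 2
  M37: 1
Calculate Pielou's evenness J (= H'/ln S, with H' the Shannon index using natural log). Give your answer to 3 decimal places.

Total N = 1+2+1+1+1+2+1 = 9, so the proportions are 0.11111, 0.22222, 0.11111, 0.11111, 0.11111, 0.22222, 0.11111 (working shown to 5 dp, full precision carried).
H' = −Σ pᵢ ln pᵢ = −((-0.24414) + (-0.33424) + (-0.24414) + (-0.24414) + (-0.24414) + (-0.33424) + (-0.24414)) = 1.88916.
With S = 7 species, ln S = 1.94591, so J = 1.88916/1.94591 = 0.97084, i.e. 0.971 to 3 decimal places.

0.971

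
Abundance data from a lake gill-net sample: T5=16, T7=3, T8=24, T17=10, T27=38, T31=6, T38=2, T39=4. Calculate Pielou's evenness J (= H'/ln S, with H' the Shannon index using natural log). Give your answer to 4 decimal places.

Total N = 16+3+24+10+38+6+2+4 = 103, so the proportions are 0.15534, 0.029126, 0.23301, 0.097087, 0.368932, 0.058252, 0.019417, 0.038835 (working shown to 6 dp, full precision carried).
H' = −Σ pᵢ ln pᵢ = −((-0.289265) + (-0.102994) + (-0.339419) + (-0.226422) + (-0.367878) + (-0.165610) + (-0.076536) + (-0.126153)) = 1.694276.
With S = 8 species, ln S = 2.079442, so J = 1.694276/2.079442 = 0.814774, i.e. 0.8148 to 4 decimal places.

0.8148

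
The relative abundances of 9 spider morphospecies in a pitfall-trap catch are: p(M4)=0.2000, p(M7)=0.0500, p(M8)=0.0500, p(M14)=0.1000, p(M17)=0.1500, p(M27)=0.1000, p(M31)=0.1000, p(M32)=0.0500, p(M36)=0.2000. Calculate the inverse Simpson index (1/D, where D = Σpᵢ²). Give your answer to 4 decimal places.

7.1429

D = 0.2² + 0.05² + 0.05² + 0.1² + 0.15² + 0.1² + 0.1² + 0.05² + 0.2² = 0.04000000 + 0.00250000 + 0.00250000 + 0.01000000 + 0.02250000 + 0.01000000 + 0.01000000 + 0.00250000 + 0.04000000 = 0.14000000 (working shown to 8 dp, full precision carried).
So 1/D = 7.142857, i.e. 7.1429 to 4 decimal places.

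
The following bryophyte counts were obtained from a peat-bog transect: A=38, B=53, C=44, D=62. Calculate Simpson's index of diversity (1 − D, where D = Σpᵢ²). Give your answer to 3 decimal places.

0.741

Total N = 38+53+44+62 = 197, so the proportions are 0.19289, 0.26904, 0.22335, 0.31472 (working shown to 5 dp, full precision carried).
D = 0.19289² + 0.26904² + 0.22335² + 0.31472² = 0.03721 + 0.07238 + 0.04989 + 0.09905 = 0.25852.
So 1 − D = 0.74148, i.e. 0.741 to 3 decimal places.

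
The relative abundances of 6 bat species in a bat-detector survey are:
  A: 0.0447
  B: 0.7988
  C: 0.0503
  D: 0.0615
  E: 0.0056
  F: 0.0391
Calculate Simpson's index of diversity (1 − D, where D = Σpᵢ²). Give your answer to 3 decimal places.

D = 0.0447² + 0.7988² + 0.0503² + 0.0615² + 0.0056² + 0.0391² = 0.00200 + 0.63808 + 0.00253 + 0.00378 + 0.00003 + 0.00153 = 0.64795 (working shown to 5 dp, full precision carried).
So 1 − D = 0.35205, i.e. 0.352 to 3 decimal places.

0.352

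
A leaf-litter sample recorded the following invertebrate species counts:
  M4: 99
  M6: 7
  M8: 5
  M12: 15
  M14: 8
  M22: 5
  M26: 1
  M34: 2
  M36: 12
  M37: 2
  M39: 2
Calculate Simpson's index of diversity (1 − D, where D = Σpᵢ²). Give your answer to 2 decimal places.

0.59

Total N = 99+7+5+15+8+5+1+2+12+2+2 = 158, so the proportions are 0.6266, 0.0443, 0.0316, 0.0949, 0.0506, 0.0316, 0.0063, 0.0127, 0.0759, 0.0127, 0.0127 (working shown to 4 dp, full precision carried).
D = 0.6266² + 0.0443² + 0.0316² + 0.0949² + 0.0506² + 0.0316² + 0.0063² + 0.0127² + 0.0759² + 0.0127² + 0.0127² = 0.3926 + 0.0020 + 0.0010 + 0.0090 + 0.0026 + 0.0010 + 0.0000 + 0.0002 + 0.0058 + 0.0002 + 0.0002 = 0.4144.
So 1 − D = 0.5856, i.e. 0.59 to 2 decimal places.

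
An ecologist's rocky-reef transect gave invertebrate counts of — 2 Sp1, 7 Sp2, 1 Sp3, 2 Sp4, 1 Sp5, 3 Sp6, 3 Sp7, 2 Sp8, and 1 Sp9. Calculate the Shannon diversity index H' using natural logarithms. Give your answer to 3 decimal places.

1.983

Total N = 2+7+1+2+1+3+3+2+1 = 22, so the proportions are 0.09091, 0.31818, 0.04545, 0.09091, 0.04545, 0.13636, 0.13636, 0.09091, 0.04545 (working shown to 5 dp, full precision carried).
Each pᵢ ln pᵢ term: 0.09091×(-2.39790)=-0.21799, 0.31818×(-1.14513)=-0.36436, 0.04545×(-3.09104)=-0.14050, 0.09091×(-2.39790)=-0.21799, 0.04545×(-3.09104)=-0.14050, 0.13636×(-1.99243)=-0.27170, 0.13636×(-1.99243)=-0.27170, 0.09091×(-2.39790)=-0.21799, 0.04545×(-3.09104)=-0.14050.
Sum = -1.98323, so H' = 1.983.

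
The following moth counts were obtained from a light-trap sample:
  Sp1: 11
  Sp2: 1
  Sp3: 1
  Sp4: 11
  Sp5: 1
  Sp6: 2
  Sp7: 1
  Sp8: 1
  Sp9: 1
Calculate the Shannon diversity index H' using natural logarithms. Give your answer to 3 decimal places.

1.597

Total N = 11+1+1+11+1+2+1+1+1 = 30, so the proportions are 0.36667, 0.03333, 0.03333, 0.36667, 0.03333, 0.06667, 0.03333, 0.03333, 0.03333 (working shown to 5 dp, full precision carried).
Each pᵢ ln pᵢ term: 0.36667×(-1.00330)=-0.36788, 0.03333×(-3.40120)=-0.11337, 0.03333×(-3.40120)=-0.11337, 0.36667×(-1.00330)=-0.36788, 0.03333×(-3.40120)=-0.11337, 0.06667×(-2.70805)=-0.18054, 0.03333×(-3.40120)=-0.11337, 0.03333×(-3.40120)=-0.11337, 0.03333×(-3.40120)=-0.11337.
Sum = -1.59653, so H' = 1.597.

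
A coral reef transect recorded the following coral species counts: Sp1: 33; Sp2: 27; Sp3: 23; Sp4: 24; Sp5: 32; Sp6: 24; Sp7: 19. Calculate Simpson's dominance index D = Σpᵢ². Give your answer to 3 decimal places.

Total N = 33+27+23+24+32+24+19 = 182, so the proportions are 0.18132, 0.14835, 0.12637, 0.13187, 0.17582, 0.13187, 0.1044 (working shown to 5 dp, full precision carried).
D = 0.18132² + 0.14835² + 0.12637² + 0.13187² + 0.17582² + 0.13187² + 0.1044² = 0.03288 + 0.02201 + 0.01597 + 0.01739 + 0.03091 + 0.01739 + 0.01090 = 0.14745.
To 3 decimal places, D = 0.147.

0.147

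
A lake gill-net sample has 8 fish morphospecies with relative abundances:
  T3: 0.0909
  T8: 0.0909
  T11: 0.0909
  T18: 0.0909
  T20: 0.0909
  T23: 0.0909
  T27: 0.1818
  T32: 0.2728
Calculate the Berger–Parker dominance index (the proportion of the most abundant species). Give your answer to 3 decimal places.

0.273

The largest proportion is 0.2728, i.e. d = 0.273 to 3 decimal places.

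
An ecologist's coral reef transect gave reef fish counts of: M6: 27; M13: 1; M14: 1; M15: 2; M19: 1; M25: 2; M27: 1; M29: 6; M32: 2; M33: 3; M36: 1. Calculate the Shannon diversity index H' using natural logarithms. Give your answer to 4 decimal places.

Total N = 27+1+1+2+1+2+1+6+2+3+1 = 47, so the proportions are 0.574468, 0.021277, 0.021277, 0.042553, 0.021277, 0.042553, 0.021277, 0.12766, 0.042553, 0.06383, 0.021277 (working shown to 6 dp, full precision carried).
Each pᵢ ln pᵢ term: 0.574468×(-0.554311)=-0.318434, 0.021277×(-3.850148)=-0.081918, 0.021277×(-3.850148)=-0.081918, 0.042553×(-3.157000)=-0.134340, 0.021277×(-3.850148)=-0.081918, 0.042553×(-3.157000)=-0.134340, 0.021277×(-3.850148)=-0.081918, 0.12766×(-2.058388)=-0.262773, 0.042553×(-3.157000)=-0.134340, 0.06383×(-2.751535)=-0.175630, 0.021277×(-3.850148)=-0.081918.
Sum = -1.569448, so H' = 1.5694.

1.5694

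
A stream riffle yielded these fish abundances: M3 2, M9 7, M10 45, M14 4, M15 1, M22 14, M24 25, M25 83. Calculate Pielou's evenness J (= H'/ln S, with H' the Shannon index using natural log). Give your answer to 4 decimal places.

Total N = 2+7+45+4+1+14+25+83 = 181, so the proportions are 0.01105, 0.038674, 0.248619, 0.022099, 0.005525, 0.077348, 0.138122, 0.458564 (working shown to 6 dp, full precision carried).
H' = −Σ pᵢ ln pᵢ = −((-0.049783) + (-0.125791) + (-0.346036) + (-0.084248) + (-0.028721) + (-0.197968) + (-0.273428) + (-0.357522)) = 1.463496.
With S = 8 species, ln S = 2.079442, so J = 1.463496/2.079442 = 0.703793, i.e. 0.7038 to 4 decimal places.

0.7038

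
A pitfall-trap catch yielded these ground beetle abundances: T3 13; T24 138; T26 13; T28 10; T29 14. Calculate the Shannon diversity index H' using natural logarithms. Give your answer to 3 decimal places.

Total N = 13+138+13+10+14 = 188, so the proportions are 0.06915, 0.73404, 0.06915, 0.05319, 0.07447 (working shown to 5 dp, full precision carried).
Each pᵢ ln pᵢ term: 0.06915×(-2.67149)=-0.18473, 0.73404×(-0.30919)=-0.22696, 0.06915×(-2.67149)=-0.18473, 0.05319×(-2.93386)=-0.15606, 0.07447×(-2.59738)=-0.19342.
Sum = -0.94590, so H' = 0.946.

0.946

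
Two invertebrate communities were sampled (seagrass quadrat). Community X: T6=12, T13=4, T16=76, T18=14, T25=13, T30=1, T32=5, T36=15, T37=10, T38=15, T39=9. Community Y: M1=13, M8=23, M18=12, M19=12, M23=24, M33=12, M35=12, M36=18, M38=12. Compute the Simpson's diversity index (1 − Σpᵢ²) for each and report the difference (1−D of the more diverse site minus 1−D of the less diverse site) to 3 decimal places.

0.108

Community X: N=174, proportions 0.06897, 0.02299, 0.43678, 0.08046, 0.07471, 0.00575, 0.02874, 0.08621, 0.05747, 0.08621, 0.05172, giving 1−D = 0.77018 (working shown to 5 dp, full precision carried).
Community Y: N=138, proportions 0.0942, 0.16667, 0.08696, 0.08696, 0.17391, 0.08696, 0.08696, 0.13043, 0.08696, giving 1−D = 0.87828.
Difference = |0.77018 − 0.87828| = 0.10810, i.e. 0.108 to 3 decimal places.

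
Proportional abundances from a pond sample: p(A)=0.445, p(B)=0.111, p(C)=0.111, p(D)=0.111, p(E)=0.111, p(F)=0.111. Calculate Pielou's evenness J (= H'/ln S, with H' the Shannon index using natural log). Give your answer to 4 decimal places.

H' = −Σ pᵢ ln pᵢ = −((-0.360308) + (-0.244003) + (-0.244003) + (-0.244003) + (-0.244003) + (-0.244003)) = 1.580323 (working shown to 6 dp, full precision carried).
With S = 6 species, ln S = 1.791759, so J = 1.580323/1.791759 = 0.881995, i.e. 0.8820 to 4 decimal places.

0.8820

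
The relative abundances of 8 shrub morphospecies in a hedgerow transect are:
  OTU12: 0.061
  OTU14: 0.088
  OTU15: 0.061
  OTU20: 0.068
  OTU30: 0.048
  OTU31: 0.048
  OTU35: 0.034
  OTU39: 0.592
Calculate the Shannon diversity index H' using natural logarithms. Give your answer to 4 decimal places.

1.4547

Each pᵢ ln pᵢ term (working shown to 6 dp, full precision carried): 0.061×(-2.796881)=-0.170610, 0.088×(-2.430418)=-0.213877, 0.061×(-2.796881)=-0.170610, 0.068×(-2.688248)=-0.182801, 0.048×(-3.036554)=-0.145755, 0.048×(-3.036554)=-0.145755, 0.034×(-3.381395)=-0.114967, 0.592×(-0.524249)=-0.310355.
Sum = -1.454729, so H' = 1.4547.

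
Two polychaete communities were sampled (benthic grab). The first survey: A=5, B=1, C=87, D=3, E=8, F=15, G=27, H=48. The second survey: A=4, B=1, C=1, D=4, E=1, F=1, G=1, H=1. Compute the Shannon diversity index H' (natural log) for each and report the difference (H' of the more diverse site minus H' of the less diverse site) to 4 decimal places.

The first survey: N=194, proportions 0.025773, 0.005155, 0.448454, 0.015464, 0.041237, 0.07732, 0.139175, 0.247423, giving H' = 1.494979 (working shown to 6 dp, full precision carried).
The second survey: N=14, proportions 0.285714, 0.071429, 0.071429, 0.285714, 0.071429, 0.071429, 0.071429, 0.071429, giving H' = 1.846889.
Difference = |1.494979 − 1.846889| = 0.351910, i.e. 0.3519 to 4 decimal places.

0.3519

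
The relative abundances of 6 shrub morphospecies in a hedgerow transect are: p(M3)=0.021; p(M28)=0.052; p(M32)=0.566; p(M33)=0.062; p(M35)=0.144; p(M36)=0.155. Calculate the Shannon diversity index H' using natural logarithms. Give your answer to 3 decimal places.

Each pᵢ ln pᵢ term (working shown to 5 dp, full precision carried): 0.021×(-3.86323)=-0.08113, 0.052×(-2.95651)=-0.15374, 0.566×(-0.56916)=-0.32215, 0.062×(-2.78062)=-0.17240, 0.144×(-1.93794)=-0.27906, 0.155×(-1.86433)=-0.28897.
Sum = -1.29745, so H' = 1.297.

1.297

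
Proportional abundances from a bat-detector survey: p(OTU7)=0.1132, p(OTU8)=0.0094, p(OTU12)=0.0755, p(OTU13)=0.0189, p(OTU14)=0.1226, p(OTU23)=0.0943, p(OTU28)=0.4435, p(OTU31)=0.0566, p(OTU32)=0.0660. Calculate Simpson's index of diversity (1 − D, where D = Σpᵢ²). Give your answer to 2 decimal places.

0.75

D = 0.1132² + 0.0094² + 0.0755² + 0.0189² + 0.1226² + 0.0943² + 0.4435² + 0.0566² + 0.066² = 0.0128 + 0.0001 + 0.0057 + 0.0004 + 0.0150 + 0.0089 + 0.1967 + 0.0032 + 0.0044 = 0.2471 (working shown to 4 dp, full precision carried).
So 1 − D = 0.7529, i.e. 0.75 to 2 decimal places.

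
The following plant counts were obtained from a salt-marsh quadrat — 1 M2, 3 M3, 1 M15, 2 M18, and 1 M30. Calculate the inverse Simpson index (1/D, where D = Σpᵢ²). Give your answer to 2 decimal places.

4.00

Total N = 1+3+1+2+1 = 8, so the proportions are 0.125, 0.375, 0.125, 0.25, 0.125 (working shown to 6 dp, full precision carried).
D = 0.125² + 0.375² + 0.125² + 0.25² + 0.125² = 0.015625 + 0.140625 + 0.015625 + 0.062500 + 0.015625 = 0.250000.
So 1/D = 4.0000, i.e. 4.00 to 2 decimal places.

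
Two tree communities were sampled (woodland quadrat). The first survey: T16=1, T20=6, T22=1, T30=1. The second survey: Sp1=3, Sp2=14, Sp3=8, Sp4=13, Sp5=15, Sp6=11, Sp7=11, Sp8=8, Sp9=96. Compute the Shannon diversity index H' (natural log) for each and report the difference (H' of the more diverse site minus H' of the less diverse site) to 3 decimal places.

0.618

The first survey: N=9, proportions 0.11111, 0.66667, 0.11111, 0.11111, giving H' = 1.00272 (working shown to 5 dp, full precision carried).
The second survey: N=179, proportions 0.01676, 0.07821, 0.04469, 0.07263, 0.0838, 0.06145, 0.06145, 0.04469, 0.53631, giving H' = 1.62085.
Difference = |1.00272 − 1.62085| = 0.61813, i.e. 0.618 to 3 decimal places.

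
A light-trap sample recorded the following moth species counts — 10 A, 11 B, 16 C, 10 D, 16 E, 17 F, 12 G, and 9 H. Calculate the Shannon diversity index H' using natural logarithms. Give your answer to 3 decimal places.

Total N = 10+11+16+10+16+17+12+9 = 101, so the proportions are 0.09901, 0.10891, 0.15842, 0.09901, 0.15842, 0.16832, 0.11881, 0.08911 (working shown to 5 dp, full precision carried).
Each pᵢ ln pᵢ term: 0.09901×(-2.31254)=-0.22896, 0.10891×(-2.21723)=-0.24148, 0.15842×(-1.84253)=-0.29189, 0.09901×(-2.31254)=-0.22896, 0.15842×(-1.84253)=-0.29189, 0.16832×(-1.78191)=-0.29992, 0.11881×(-2.13021)=-0.25309, 0.08911×(-2.41790)=-0.21546.
Sum = -2.05166, so H' = 2.052.

2.052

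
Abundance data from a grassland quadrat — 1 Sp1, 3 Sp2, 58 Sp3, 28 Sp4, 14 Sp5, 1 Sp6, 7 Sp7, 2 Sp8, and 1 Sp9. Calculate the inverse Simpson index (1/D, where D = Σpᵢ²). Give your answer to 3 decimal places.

Total N = 1+3+58+28+14+1+7+2+1 = 115, so the proportions are 0.008696, 0.026087, 0.504348, 0.243478, 0.121739, 0.008696, 0.06087, 0.017391, 0.008696 (working shown to 6 dp, full precision carried).
D = 0.008696² + 0.026087² + 0.504348² + 0.243478² + 0.121739² + 0.008696² + 0.06087² + 0.017391² + 0.008696² = 0.000076 + 0.000681 + 0.254367 + 0.059282 + 0.014820 + 0.000076 + 0.003705 + 0.000302 + 0.000076 = 0.333384.
So 1/D = 2.99955, i.e. 3.000 to 3 decimal places.

3.000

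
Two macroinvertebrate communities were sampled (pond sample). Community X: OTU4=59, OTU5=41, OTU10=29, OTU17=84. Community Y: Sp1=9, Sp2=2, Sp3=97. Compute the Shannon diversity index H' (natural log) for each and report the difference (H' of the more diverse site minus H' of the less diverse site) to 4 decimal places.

0.9338

Community X: N=213, proportions 0.276995, 0.192488, 0.13615, 0.394366, giving H' = 1.311192 (working shown to 6 dp, full precision carried).
Community Y: N=108, proportions 0.083333, 0.018519, 0.898148, giving H' = 0.377425.
Difference = |1.311192 − 0.377425| = 0.933767, i.e. 0.9338 to 4 decimal places.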